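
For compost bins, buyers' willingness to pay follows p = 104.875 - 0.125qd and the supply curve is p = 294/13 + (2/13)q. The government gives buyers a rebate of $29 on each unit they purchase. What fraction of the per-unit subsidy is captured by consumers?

Pre-subsidy: 104.875 - 0.125q = 294/13 + (2/13)q gives q* = 295 and p* = 68.
With the rebate, buyers effectively pay pb = ps − 29, where ps is the price sellers receive.
On the curves, pb = 104.875 - 0.125q and ps = 294/13 + (2/13)q; the wedge ps − pb = 29 gives 294/13 + (2/13)q − (104.875 - 0.125q) = 29, so q' = 399.
Then pb = 104.875 − 0.125·399 = 55 and ps = 294/13 + (2/13)·399 = 84.
Buyers' price falls by p* − pb = 68 − 55 = 13; sellers' price rises by ps − p* = 84 − 68 = 16.
So consumers capture 13/29 = 13/29 of each unit of subsidy.

Consumer share = 13/29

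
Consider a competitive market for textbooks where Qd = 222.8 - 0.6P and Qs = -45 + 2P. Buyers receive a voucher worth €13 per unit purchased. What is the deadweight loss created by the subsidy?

Pre-subsidy: 222.8 - 0.6P = -45 + 2P gives P* = 103, Q* = 161.
With the rebate, buyers effectively pay Pb = Ps − 13, where Ps is the price sellers receive.
Demand in terms of Ps becomes Qd = 222.8 − 0.6(Ps − 13) = 230.6 - 0.6Ps. Setting this equal to supply: 230.6 - 0.6Ps = -45 + 2Ps, so Ps = 106.
Buyers pay Pb = 106 − 13 = 93; Q' = -45 + 2·106 = 167.
The subsidy expands output by 167 − 161 = 6 past the efficient level; on those units the gap between marginal cost and willingness to pay runs from 0 up to 13.
DWL = ½ × 13 × 6 = 39.

Deadweight loss = €39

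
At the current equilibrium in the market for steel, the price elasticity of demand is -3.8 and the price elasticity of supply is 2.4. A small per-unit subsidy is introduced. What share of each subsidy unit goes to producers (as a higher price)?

For a small subsidy around the equilibrium, the benefit split depends on the relative slopes, which at a point are proportional to the elasticities.
Buyer share = εs/(εs + |εd|) = 2.4/(2.4 + 3.8) = 12/31; seller share = |εd|/(εs + |εd|) = 19/31.
So producers capture 19/31 of the subsidy.

Producer share = 19/31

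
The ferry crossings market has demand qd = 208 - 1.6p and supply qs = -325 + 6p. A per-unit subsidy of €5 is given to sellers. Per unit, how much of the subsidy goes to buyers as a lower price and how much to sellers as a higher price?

Buyers gain 75/19 per unit; sellers gain 20/19 per unit

Pre-subsidy: 208 - 1.6p = -325 + 6p gives p* = 2665/38, q* = 1820/19.
With the subsidy, sellers receive ps = pb + 5 for each unit, where pb is the price buyers pay.
Supply in terms of pb becomes qs = -325 + 6(pb + 5) = -295 + 6pb. Setting this equal to demand: 208 - 1.6pb = -295 + 6pb, so pb = 2515/38.
Sellers receive ps = 2515/38 + 5 = 2705/38; q' = 208 − 1.6·(2515/38) = 1940/19.
Buyers' price falls by p* − pb = 2665/38 − 2515/38 = 75/19; sellers' price rises by ps − p* = 2705/38 − 2665/38 = 20/19.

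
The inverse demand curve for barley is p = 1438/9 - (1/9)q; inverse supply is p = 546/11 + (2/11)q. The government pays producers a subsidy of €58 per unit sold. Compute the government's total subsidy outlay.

Government cost = €33292

Pre-subsidy: 1438/9 - (1/9)q = 546/11 + (2/11)q gives q* = 376 and p* = 118.
With the subsidy, sellers receive ps = pb + 58 for each unit, where pb is the price buyers pay.
On the curves, pb = 1438/9 - (1/9)q and ps = 546/11 + (2/11)q; the wedge ps − pb = 58 gives 546/11 + (2/11)q − (1438/9 - (1/9)q) = 58, so q' = 574.
Then pb = 1438/9 − (1/9)·574 = 96 and ps = 546/11 + (2/11)·574 = 154.
Government outlay = subsidy × quantity = 58 × 574 = 33292.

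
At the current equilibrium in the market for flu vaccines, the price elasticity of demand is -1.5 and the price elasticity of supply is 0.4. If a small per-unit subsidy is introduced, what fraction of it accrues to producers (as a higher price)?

Producer share = 15/19

For a small subsidy around the equilibrium, the benefit split depends on the relative slopes, which at a point are proportional to the elasticities.
Buyer share = εs/(εs + |εd|) = 0.4/(0.4 + 1.5) = 4/19; seller share = |εd|/(εs + |εd|) = 15/19.
So producers capture 15/19 of the subsidy.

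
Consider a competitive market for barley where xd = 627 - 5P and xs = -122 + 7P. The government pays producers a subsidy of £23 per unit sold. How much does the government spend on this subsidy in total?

Government cost = £8786

Pre-subsidy: 627 - 5P = -122 + 7P gives P* = 749/12, x* = 3779/12.
With the subsidy, sellers receive Ps = Pb + 23 for each unit, where Pb is the price buyers pay.
Supply in terms of Pb becomes xs = -122 + 7(Pb + 23) = 39 + 7Pb. Setting this equal to demand: 627 - 5Pb = 39 + 7Pb, so Pb = 49.
Sellers receive Ps = 49 + 23 = 72; x' = 627 − 5·49 = 382.
Government outlay = subsidy × quantity = 23 × 382 = 8786.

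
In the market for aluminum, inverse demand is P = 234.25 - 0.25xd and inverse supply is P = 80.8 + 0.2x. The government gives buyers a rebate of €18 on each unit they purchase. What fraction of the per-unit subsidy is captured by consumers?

Consumer share = 5/9

Pre-subsidy: 234.25 - 0.25x = 80.8 + 0.2x gives x* = 341 and P* = 149.
With the rebate, buyers effectively pay Pb = Ps − 18, where Ps is the price sellers receive.
On the curves, Pb = 234.25 - 0.25x and Ps = 80.8 + 0.2x; the wedge Ps − Pb = 18 gives 80.8 + 0.2x − (234.25 - 0.25x) = 18, so x' = 381.
Then Pb = 234.25 − 0.25·381 = 139 and Ps = 80.8 + 0.2·381 = 157.
Buyers' price falls by P* − Pb = 149 − 139 = 10; sellers' price rises by Ps − P* = 157 − 149 = 8.
So consumers capture 10/18 = 5/9 of each unit of subsidy.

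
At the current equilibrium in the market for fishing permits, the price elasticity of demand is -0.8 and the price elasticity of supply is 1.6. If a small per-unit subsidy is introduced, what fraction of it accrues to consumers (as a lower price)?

For a small subsidy around the equilibrium, the benefit split depends on the relative slopes, which at a point are proportional to the elasticities.
Buyer share = εs/(εs + |εd|) = 1.6/(1.6 + 0.8) = 2/3; seller share = |εd|/(εs + |εd|) = 1/3.

Consumer share = 2/3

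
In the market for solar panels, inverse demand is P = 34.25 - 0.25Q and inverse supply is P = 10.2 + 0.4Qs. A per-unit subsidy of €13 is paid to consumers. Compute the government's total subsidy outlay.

Government cost = €741

Pre-subsidy: 34.25 - 0.25Q = 10.2 + 0.4Q gives Q* = 37 and P* = 25.
With the rebate, buyers effectively pay Pb = Ps − 13, where Ps is the price sellers receive.
On the curves, Pb = 34.25 - 0.25Q and Ps = 10.2 + 0.4Q; the wedge Ps − Pb = 13 gives 10.2 + 0.4Q − (34.25 - 0.25Q) = 13, so Q' = 57.
Then Pb = 34.25 − 0.25·57 = 20 and Ps = 10.2 + 0.4·57 = 33.
Government outlay = subsidy × quantity = 13 × 57 = 741.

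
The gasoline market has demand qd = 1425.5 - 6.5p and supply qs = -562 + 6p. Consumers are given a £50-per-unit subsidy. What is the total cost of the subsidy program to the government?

Government cost = £27400

Pre-subsidy: 1425.5 - 6.5p = -562 + 6p gives p* = 159, q* = 392.
With the rebate, buyers effectively pay pb = ps − 50, where ps is the price sellers receive.
Demand in terms of ps becomes qd = 1425.5 − 6.5(ps − 50) = 1750.5 - 6.5ps. Setting this equal to supply: 1750.5 - 6.5ps = -562 + 6ps, so ps = 185.
Buyers pay pb = 185 − 50 = 135; q' = -562 + 6·185 = 548.
Government outlay = subsidy × quantity = 50 × 548 = 27400.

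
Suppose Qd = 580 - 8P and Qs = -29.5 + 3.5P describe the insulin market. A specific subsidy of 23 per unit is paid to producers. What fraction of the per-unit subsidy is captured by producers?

Producer share = 16/23

Pre-subsidy: 580 - 8P = -29.5 + 3.5P gives P* = 53, Q* = 156.
With the subsidy, sellers receive Ps = Pb + 23 for each unit, where Pb is the price buyers pay.
Supply in terms of Pb becomes Qs = -29.5 + 3.5(Pb + 23) = 51 + 3.5Pb. Setting this equal to demand: 580 - 8Pb = 51 + 3.5Pb, so Pb = 46.
Sellers receive Ps = 46 + 23 = 69; Q' = 580 − 8·46 = 212.
Buyers' price falls by P* − Pb = 53 − 46 = 7; sellers' price rises by Ps − P* = 69 − 53 = 16.
So producers capture 16/23 = 16/23 of each unit of subsidy.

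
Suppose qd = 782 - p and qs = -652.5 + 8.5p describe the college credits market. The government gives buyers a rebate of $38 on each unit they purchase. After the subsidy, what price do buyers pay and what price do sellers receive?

Pre-subsidy: 782 - p = -652.5 + 8.5p gives p* = 151, q* = 631.
With the rebate, buyers effectively pay pb = ps − 38, where ps is the price sellers receive.
Demand in terms of ps becomes qd = 782 − 1(ps − 38) = 820 - ps. Setting this equal to supply: 820 - ps = -652.5 + 8.5ps, so ps = 155.
Buyers pay pb = 155 − 38 = 117; q' = -652.5 + 8.5·155 = 665.

Buyers pay $117; sellers receive $155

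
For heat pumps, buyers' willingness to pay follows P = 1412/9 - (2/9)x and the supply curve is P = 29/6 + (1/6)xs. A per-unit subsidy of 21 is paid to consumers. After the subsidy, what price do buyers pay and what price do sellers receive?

Pre-subsidy: 1412/9 - (2/9)x = 29/6 + (1/6)x gives x* = 391 and P* = 70.
With the rebate, buyers effectively pay Pb = Ps − 21, where Ps is the price sellers receive.
On the curves, Pb = 1412/9 - (2/9)x and Ps = 29/6 + (1/6)x; the wedge Ps − Pb = 21 gives 29/6 + (1/6)x − (1412/9 - (2/9)x) = 21, so x' = 445.
Then Pb = 1412/9 − (2/9)·445 = 58 and Ps = 29/6 + (1/6)·445 = 79.

Buyers pay 58; sellers receive 79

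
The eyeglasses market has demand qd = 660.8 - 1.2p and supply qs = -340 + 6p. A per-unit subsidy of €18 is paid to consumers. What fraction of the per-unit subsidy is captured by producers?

Pre-subsidy: 660.8 - 1.2p = -340 + 6p gives p* = 139, q* = 494.
With the rebate, buyers effectively pay pb = ps − 18, where ps is the price sellers receive.
Demand in terms of ps becomes qd = 660.8 − 1.2(ps − 18) = 682.4 - 1.2ps. Setting this equal to supply: 682.4 - 1.2ps = -340 + 6ps, so ps = 142.
Buyers pay pb = 142 − 18 = 124; q' = -340 + 6·142 = 512.
Buyers' price falls by p* − pb = 139 − 124 = 15; sellers' price rises by ps − p* = 142 − 139 = 3.
So producers capture 3/18 = 1/6 of each unit of subsidy.

Producer share = 1/6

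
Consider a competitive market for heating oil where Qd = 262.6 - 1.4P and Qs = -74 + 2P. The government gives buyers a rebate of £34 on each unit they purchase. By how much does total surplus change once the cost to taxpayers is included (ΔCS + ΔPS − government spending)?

Net change in total surplus = -£476

Pre-subsidy: 262.6 - 1.4P = -74 + 2P gives P* = 99, Q* = 124.
With the rebate, buyers effectively pay Pb = Ps − 34, where Ps is the price sellers receive.
Demand in terms of Ps becomes Qd = 262.6 − 1.4(Ps − 34) = 310.2 - 1.4Ps. Setting this equal to supply: 310.2 - 1.4Ps = -74 + 2Ps, so Ps = 113.
Buyers pay Pb = 113 − 34 = 79; Q' = -74 + 2·113 = 152.
ΔCS = ½(124 + 152)(99 − 79) = 2760; ΔPS = ½(124 + 152)(113 − 99) = 1932.
Government spending = 34 × 152 = 5168.
Net change = 2760 + 1932 − 5168 = -476. The loss equals the DWL triangle ½·34·28.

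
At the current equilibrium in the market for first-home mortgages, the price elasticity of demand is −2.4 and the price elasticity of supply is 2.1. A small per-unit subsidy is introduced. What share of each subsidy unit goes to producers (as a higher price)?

For a small subsidy around the equilibrium, the benefit split depends on the relative slopes, which at a point are proportional to the elasticities.
Buyer share = εs/(εs + |εd|) = 2.1/(2.1 + 2.4) = 7/15; seller share = |εd|/(εs + |εd|) = 8/15.
So producers capture 8/15 of the subsidy.

Producer share = 8/15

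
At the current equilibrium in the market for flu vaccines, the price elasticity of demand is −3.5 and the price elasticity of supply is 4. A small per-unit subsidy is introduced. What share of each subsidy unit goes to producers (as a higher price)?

For a small subsidy around the equilibrium, the benefit split depends on the relative slopes, which at a point are proportional to the elasticities.
Buyer share = εs/(εs + |εd|) = 4/(4 + 3.5) = 8/15; seller share = |εd|/(εs + |εd|) = 7/15.
So producers capture 7/15 of the subsidy.

Producer share = 7/15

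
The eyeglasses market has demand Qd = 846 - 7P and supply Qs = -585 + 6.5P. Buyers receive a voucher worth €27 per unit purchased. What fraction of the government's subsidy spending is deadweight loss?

Pre-subsidy: 846 - 7P = -585 + 6.5P gives P* = 106, Q* = 104.
With the rebate, buyers effectively pay Pb = Ps − 27, where Ps is the price sellers receive.
Demand in terms of Ps becomes Qd = 846 − 7(Ps − 27) = 1035 - 7Ps. Setting this equal to supply: 1035 - 7Ps = -585 + 6.5Ps, so Ps = 120.
Buyers pay Pb = 120 − 27 = 93; Q' = -585 + 6.5·120 = 195.
ΔCS = ½(104 + 195)(106 − 93) = 1943.5; ΔPS = ½(104 + 195)(120 − 106) = 2093.
Government spending = 27 × 195 = 5265.
DWL = ½ × 27 × (195 − 104) = 1228.5; fraction = 1228.5 / 5265 = 7/30.

DWL / government spending = 7/30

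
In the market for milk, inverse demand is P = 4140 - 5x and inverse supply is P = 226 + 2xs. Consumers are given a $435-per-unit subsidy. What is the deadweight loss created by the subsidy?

Deadweight loss = 189225/14

Pre-subsidy: 4140 - 5x = 226 + 2x gives x* = 3914/7 and P* = 9410/7.
With the rebate, buyers effectively pay Pb = Ps − 435, where Ps is the price sellers receive.
On the curves, Pb = 4140 - 5x and Ps = 226 + 2x; the wedge Ps − Pb = 435 gives 226 + 2x − (4140 - 5x) = 435, so x' = 4349/7.
Then Pb = 4140 − 5·(4349/7) = 7235/7 and Ps = 226 + 2·(4349/7) = 10280/7.
The subsidy expands output by 4349/7 − 3914/7 = 435/7 past the efficient level; on those units the gap between marginal cost and willingness to pay runs from 0 up to 435.
DWL = ½ × 435 × 435/7 = 189225/14.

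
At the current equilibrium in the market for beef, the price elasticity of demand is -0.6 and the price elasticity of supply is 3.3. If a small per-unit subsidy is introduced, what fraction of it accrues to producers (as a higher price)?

For a small subsidy around the equilibrium, the benefit split depends on the relative slopes, which at a point are proportional to the elasticities.
Buyer share = εs/(εs + |εd|) = 3.3/(3.3 + 0.6) = 11/13; seller share = |εd|/(εs + |εd|) = 2/13.
So producers capture 2/13 of the subsidy.

Producer share = 2/13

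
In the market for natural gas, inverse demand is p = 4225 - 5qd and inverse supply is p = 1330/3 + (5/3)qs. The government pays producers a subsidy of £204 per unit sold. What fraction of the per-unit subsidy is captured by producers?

Pre-subsidy: 4225 - 5q = 1330/3 + (5/3)q gives q* = 567.25 and p* = 1388.75.
With the subsidy, sellers receive ps = pb + 204 for each unit, where pb is the price buyers pay.
On the curves, pb = 4225 - 5q and ps = 1330/3 + (5/3)q; the wedge ps − pb = 204 gives 1330/3 + (5/3)q − (4225 - 5q) = 204, so q' = 597.85.
Then pb = 4225 − 5·597.85 = 1235.75 and ps = 1330/3 + (5/3)·597.85 = 1439.75.
Buyers' price falls by p* − pb = 1388.75 − 1235.75 = 153; sellers' price rises by ps − p* = 1439.75 − 1388.75 = 51.
So producers capture 51/204 = 0.25 of each unit of subsidy.

Producer share = 0.25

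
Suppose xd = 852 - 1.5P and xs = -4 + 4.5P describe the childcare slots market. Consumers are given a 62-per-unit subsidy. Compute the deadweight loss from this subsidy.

Pre-subsidy: 852 - 1.5P = -4 + 4.5P gives P* = 428/3, x* = 638.
With the rebate, buyers effectively pay Pb = Ps − 62, where Ps is the price sellers receive.
Demand in terms of Ps becomes xd = 852 − 1.5(Ps − 62) = 945 - 1.5Ps. Setting this equal to supply: 945 - 1.5Ps = -4 + 4.5Ps, so Ps = 949/6.
Buyers pay Pb = 949/6 − 62 = 577/6; x' = -4 + 4.5·(949/6) = 707.75.
The subsidy expands output by 707.75 − 638 = 69.75 past the efficient level; on those units the gap between marginal cost and willingness to pay runs from 0 up to 62.
DWL = ½ × 62 × 69.75 = 2162.25.

Deadweight loss = 2162.25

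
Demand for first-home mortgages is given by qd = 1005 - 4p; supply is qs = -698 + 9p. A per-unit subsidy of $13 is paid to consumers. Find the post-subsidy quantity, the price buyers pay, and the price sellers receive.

Pre-subsidy: 1005 - 4p = -698 + 9p gives p* = 131, q* = 481.
With the rebate, buyers effectively pay pb = ps − 13, where ps is the price sellers receive.
Demand in terms of ps becomes qd = 1005 − 4(ps − 13) = 1057 - 4ps. Setting this equal to supply: 1057 - 4ps = -698 + 9ps, so ps = 135.
Buyers pay pb = 135 − 13 = 122; q' = -698 + 9·135 = 517.

q' = 517; buyers pay $122; sellers receive $135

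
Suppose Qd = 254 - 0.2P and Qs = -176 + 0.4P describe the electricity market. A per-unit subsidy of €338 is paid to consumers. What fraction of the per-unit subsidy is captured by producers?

Producer share = 1/3

Pre-subsidy: 254 - 0.2P = -176 + 0.4P gives P* = 2150/3, Q* = 332/3.
With the rebate, buyers effectively pay Pb = Ps − 338, where Ps is the price sellers receive.
Demand in terms of Ps becomes Qd = 254 − 0.2(Ps − 338) = 321.6 - 0.2Ps. Setting this equal to supply: 321.6 - 0.2Ps = -176 + 0.4Ps, so Ps = 2488/3.
Buyers pay Pb = 2488/3 − 338 = 1474/3; Q' = -176 + 0.4·(2488/3) = 2336/15.
Buyers' price falls by P* − Pb = 2150/3 − 1474/3 = 676/3; sellers' price rises by Ps − P* = 2488/3 − 2150/3 = 338/3.
So producers capture (338/3)/338 = 1/3 of each unit of subsidy.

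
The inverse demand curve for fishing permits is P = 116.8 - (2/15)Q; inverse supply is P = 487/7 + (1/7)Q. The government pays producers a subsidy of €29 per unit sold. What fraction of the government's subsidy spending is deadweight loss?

Pre-subsidy: 116.8 - (2/15)Q = 487/7 + (1/7)Q gives Q* = 171 and P* = 94.
With the subsidy, sellers receive Ps = Pb + 29 for each unit, where Pb is the price buyers pay.
On the curves, Pb = 116.8 - (2/15)Q and Ps = 487/7 + (1/7)Q; the wedge Ps − Pb = 29 gives 487/7 + (1/7)Q − (116.8 - (2/15)Q) = 29, so Q' = 276.
Then Pb = 116.8 − (2/15)·276 = 80 and Ps = 487/7 + (1/7)·276 = 109.
ΔCS = ½(171 + 276)(94 − 80) = 3129; ΔPS = ½(171 + 276)(109 − 94) = 3352.5.
Government spending = 29 × 276 = 8004.
DWL = ½ × 29 × (276 − 171) = 1522.5; fraction = 1522.5 / 8004 = 35/184.

DWL / government spending = 35/184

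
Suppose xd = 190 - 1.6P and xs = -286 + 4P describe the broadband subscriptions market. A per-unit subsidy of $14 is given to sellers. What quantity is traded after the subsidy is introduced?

x' = 70

Pre-subsidy: 190 - 1.6P = -286 + 4P gives P* = 85, x* = 54.
With the subsidy, sellers receive Ps = Pb + 14 for each unit, where Pb is the price buyers pay.
Supply in terms of Pb becomes xs = -286 + 4(Pb + 14) = -230 + 4Pb. Setting this equal to demand: 190 - 1.6Pb = -230 + 4Pb, so Pb = 75.
Sellers receive Ps = 75 + 14 = 89; x' = 190 − 1.6·75 = 70.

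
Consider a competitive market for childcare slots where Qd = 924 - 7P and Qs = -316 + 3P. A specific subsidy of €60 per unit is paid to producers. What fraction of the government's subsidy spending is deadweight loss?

DWL / government spending = 9/26

Pre-subsidy: 924 - 7P = -316 + 3P gives P* = 124, Q* = 56.
With the subsidy, sellers receive Ps = Pb + 60 for each unit, where Pb is the price buyers pay.
Supply in terms of Pb becomes Qs = -316 + 3(Pb + 60) = -136 + 3Pb. Setting this equal to demand: 924 - 7Pb = -136 + 3Pb, so Pb = 106.
Sellers receive Ps = 106 + 60 = 166; Q' = 924 − 7·106 = 182.
ΔCS = ½(56 + 182)(124 − 106) = 2142; ΔPS = ½(56 + 182)(166 − 124) = 4998.
Government spending = 60 × 182 = 10920.
DWL = ½ × 60 × (182 − 56) = 3780; fraction = 3780 / 10920 = 9/26.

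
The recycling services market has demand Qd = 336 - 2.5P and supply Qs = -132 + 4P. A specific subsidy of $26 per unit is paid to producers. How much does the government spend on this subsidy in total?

Pre-subsidy: 336 - 2.5P = -132 + 4P gives P* = 72, Q* = 156.
With the subsidy, sellers receive Ps = Pb + 26 for each unit, where Pb is the price buyers pay.
Supply in terms of Pb becomes Qs = -132 + 4(Pb + 26) = -28 + 4Pb. Setting this equal to demand: 336 - 2.5Pb = -28 + 4Pb, so Pb = 56.
Sellers receive Ps = 56 + 26 = 82; Q' = 336 − 2.5·56 = 196.
Government outlay = subsidy × quantity = 26 × 196 = 5096.

Government cost = $5096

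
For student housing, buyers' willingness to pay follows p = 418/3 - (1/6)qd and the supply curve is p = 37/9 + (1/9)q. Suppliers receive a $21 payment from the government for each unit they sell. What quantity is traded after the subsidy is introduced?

q' = 562.4

Pre-subsidy: 418/3 - (1/6)q = 37/9 + (1/9)q gives q* = 486.8 and p* = 58.2.
With the subsidy, sellers receive ps = pb + 21 for each unit, where pb is the price buyers pay.
On the curves, pb = 418/3 - (1/6)q and ps = 37/9 + (1/9)q; the wedge ps − pb = 21 gives 37/9 + (1/9)q − (418/3 - (1/6)q) = 21, so q' = 562.4.
Then pb = 418/3 − (1/6)·562.4 = 45.6 and ps = 37/9 + (1/9)·562.4 = 66.6.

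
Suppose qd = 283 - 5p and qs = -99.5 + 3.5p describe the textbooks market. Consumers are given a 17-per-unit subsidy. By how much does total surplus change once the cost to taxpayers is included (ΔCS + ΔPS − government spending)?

Pre-subsidy: 283 - 5p = -99.5 + 3.5p gives p* = 45, q* = 58.
With the rebate, buyers effectively pay pb = ps − 17, where ps is the price sellers receive.
Demand in terms of ps becomes qd = 283 − 5(ps − 17) = 368 - 5ps. Setting this equal to supply: 368 - 5ps = -99.5 + 3.5ps, so ps = 55.
Buyers pay pb = 55 − 17 = 38; q' = -99.5 + 3.5·55 = 93.
ΔCS = ½(58 + 93)(45 − 38) = 528.5; ΔPS = ½(58 + 93)(55 − 45) = 755.
Government spending = 17 × 93 = 1581.
Net change = 528.5 + 755 − 1581 = -297.5. The loss equals the DWL triangle ½·17·35.

Net change in total surplus = -297.5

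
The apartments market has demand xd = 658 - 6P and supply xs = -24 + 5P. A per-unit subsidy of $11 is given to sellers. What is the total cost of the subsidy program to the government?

Pre-subsidy: 658 - 6P = -24 + 5P gives P* = 62, x* = 286.
With the subsidy, sellers receive Ps = Pb + 11 for each unit, where Pb is the price buyers pay.
Supply in terms of Pb becomes xs = -24 + 5(Pb + 11) = 31 + 5Pb. Setting this equal to demand: 658 - 6Pb = 31 + 5Pb, so Pb = 57.
Sellers receive Ps = 57 + 11 = 68; x' = 658 − 6·57 = 316.
Government outlay = subsidy × quantity = 11 × 316 = 3476.

Government cost = $3476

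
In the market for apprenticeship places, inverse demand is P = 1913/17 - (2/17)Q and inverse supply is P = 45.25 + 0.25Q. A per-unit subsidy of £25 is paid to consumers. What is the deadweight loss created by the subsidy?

Deadweight loss = £850

Pre-subsidy: 1913/17 - (2/17)Q = 45.25 + 0.25Q gives Q* = 183 and P* = 91.
With the rebate, buyers effectively pay Pb = Ps − 25, where Ps is the price sellers receive.
On the curves, Pb = 1913/17 - (2/17)Q and Ps = 45.25 + 0.25Q; the wedge Ps − Pb = 25 gives 45.25 + 0.25Q − (1913/17 - (2/17)Q) = 25, so Q' = 251.
Then Pb = 1913/17 − (2/17)·251 = 83 and Ps = 45.25 + 0.25·251 = 108.
The subsidy expands output by 251 − 183 = 68 past the efficient level; on those units the gap between marginal cost and willingness to pay runs from 0 up to 25.
DWL = ½ × 25 × 68 = 850.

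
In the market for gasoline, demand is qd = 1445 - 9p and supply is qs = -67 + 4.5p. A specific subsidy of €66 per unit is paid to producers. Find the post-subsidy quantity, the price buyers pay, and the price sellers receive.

Pre-subsidy: 1445 - 9p = -67 + 4.5p gives p* = 112, q* = 437.
With the subsidy, sellers receive ps = pb + 66 for each unit, where pb is the price buyers pay.
Supply in terms of pb becomes qs = -67 + 4.5(pb + 66) = 230 + 4.5pb. Setting this equal to demand: 1445 - 9pb = 230 + 4.5pb, so pb = 90.
Sellers receive ps = 90 + 66 = 156; q' = 1445 − 9·90 = 635.

q' = 635; buyers pay €90; sellers receive €156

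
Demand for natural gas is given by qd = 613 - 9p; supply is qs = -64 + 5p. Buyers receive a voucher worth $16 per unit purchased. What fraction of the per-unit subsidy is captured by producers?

Producer share = 9/14

Pre-subsidy: 613 - 9p = -64 + 5p gives p* = 677/14, q* = 2489/14.
With the rebate, buyers effectively pay pb = ps − 16, where ps is the price sellers receive.
Demand in terms of ps becomes qd = 613 − 9(ps − 16) = 757 - 9ps. Setting this equal to supply: 757 - 9ps = -64 + 5ps, so ps = 821/14.
Buyers pay pb = 821/14 − 16 = 597/14; q' = -64 + 5·(821/14) = 3209/14.
Buyers' price falls by p* − pb = 677/14 − 597/14 = 40/7; sellers' price rises by ps − p* = 821/14 − 677/14 = 72/7.
So producers capture (72/7)/16 = 9/14 of each unit of subsidy.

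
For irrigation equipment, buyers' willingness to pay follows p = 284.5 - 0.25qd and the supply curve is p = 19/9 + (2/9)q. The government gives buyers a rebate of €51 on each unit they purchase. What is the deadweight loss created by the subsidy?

Pre-subsidy: 284.5 - 0.25q = 19/9 + (2/9)q gives q* = 598 and p* = 135.
With the rebate, buyers effectively pay pb = ps − 51, where ps is the price sellers receive.
On the curves, pb = 284.5 - 0.25q and ps = 19/9 + (2/9)q; the wedge ps − pb = 51 gives 19/9 + (2/9)q − (284.5 - 0.25q) = 51, so q' = 706.
Then pb = 284.5 − 0.25·706 = 108 and ps = 19/9 + (2/9)·706 = 159.
The subsidy expands output by 706 − 598 = 108 past the efficient level; on those units the gap between marginal cost and willingness to pay runs from 0 up to 51.
DWL = ½ × 51 × 108 = 2754.

Deadweight loss = €2754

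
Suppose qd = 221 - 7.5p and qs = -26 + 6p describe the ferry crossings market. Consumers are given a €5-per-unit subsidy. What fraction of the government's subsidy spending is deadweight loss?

DWL / government spending = 75/904

Pre-subsidy: 221 - 7.5p = -26 + 6p gives p* = 494/27, q* = 754/9.
With the rebate, buyers effectively pay pb = ps − 5, where ps is the price sellers receive.
Demand in terms of ps becomes qd = 221 − 7.5(ps − 5) = 258.5 - 7.5ps. Setting this equal to supply: 258.5 - 7.5ps = -26 + 6ps, so ps = 569/27.
Buyers pay pb = 569/27 − 5 = 434/27; q' = -26 + 6·(569/27) = 904/9.
ΔCS = ½(754/9 + 904/9)(494/27 − 434/27) = 16580/81; ΔPS = ½(754/9 + 904/9)(569/27 − 494/27) = 20725/81.
Government spending = 5 × 904/9 = 4520/9.
DWL = ½ × 5 × (904/9 − 754/9) = 125/3; fraction = (125/3) / (4520/9) = 75/904.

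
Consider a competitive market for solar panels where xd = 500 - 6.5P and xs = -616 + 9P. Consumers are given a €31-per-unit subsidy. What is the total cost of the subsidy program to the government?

Pre-subsidy: 500 - 6.5P = -616 + 9P gives P* = 72, x* = 32.
With the rebate, buyers effectively pay Pb = Ps − 31, where Ps is the price sellers receive.
Demand in terms of Ps becomes xd = 500 − 6.5(Ps − 31) = 701.5 - 6.5Ps. Setting this equal to supply: 701.5 - 6.5Ps = -616 + 9Ps, so Ps = 85.
Buyers pay Pb = 85 − 31 = 54; x' = -616 + 9·85 = 149.
Government outlay = subsidy × quantity = 31 × 149 = 4619.

Government cost = €4619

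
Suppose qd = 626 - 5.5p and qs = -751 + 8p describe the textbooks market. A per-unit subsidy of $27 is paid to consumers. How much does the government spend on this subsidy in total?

Pre-subsidy: 626 - 5.5p = -751 + 8p gives p* = 102, q* = 65.
With the rebate, buyers effectively pay pb = ps − 27, where ps is the price sellers receive.
Demand in terms of ps becomes qd = 626 − 5.5(ps − 27) = 774.5 - 5.5ps. Setting this equal to supply: 774.5 - 5.5ps = -751 + 8ps, so ps = 113.
Buyers pay pb = 113 − 27 = 86; q' = -751 + 8·113 = 153.
Government outlay = subsidy × quantity = 27 × 153 = 4131.

Government cost = $4131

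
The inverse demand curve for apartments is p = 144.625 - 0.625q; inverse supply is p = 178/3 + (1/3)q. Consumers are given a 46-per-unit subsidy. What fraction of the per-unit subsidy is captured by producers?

Pre-subsidy: 144.625 - 0.625q = 178/3 + (1/3)q gives q* = 89 and p* = 89.
With the rebate, buyers effectively pay pb = ps − 46, where ps is the price sellers receive.
On the curves, pb = 144.625 - 0.625q and ps = 178/3 + (1/3)q; the wedge ps − pb = 46 gives 178/3 + (1/3)q − (144.625 - 0.625q) = 46, so q' = 137.
Then pb = 144.625 − 0.625·137 = 59 and ps = 178/3 + (1/3)·137 = 105.
Buyers' price falls by p* − pb = 89 − 59 = 30; sellers' price rises by ps − p* = 105 − 89 = 16.
So producers capture 16/46 = 8/23 of each unit of subsidy.

Producer share = 8/23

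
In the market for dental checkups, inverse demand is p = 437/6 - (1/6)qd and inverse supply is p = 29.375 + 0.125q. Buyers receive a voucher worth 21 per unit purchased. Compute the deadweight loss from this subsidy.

Pre-subsidy: 437/6 - (1/6)q = 29.375 + 0.125q gives q* = 149 and p* = 48.
With the rebate, buyers effectively pay pb = ps − 21, where ps is the price sellers receive.
On the curves, pb = 437/6 - (1/6)q and ps = 29.375 + 0.125q; the wedge ps − pb = 21 gives 29.375 + 0.125q − (437/6 - (1/6)q) = 21, so q' = 221.
Then pb = 437/6 − (1/6)·221 = 36 and ps = 29.375 + 0.125·221 = 57.
The subsidy expands output by 221 − 149 = 72 past the efficient level; on those units the gap between marginal cost and willingness to pay runs from 0 up to 21.
DWL = ½ × 21 × 72 = 756.

Deadweight loss = 756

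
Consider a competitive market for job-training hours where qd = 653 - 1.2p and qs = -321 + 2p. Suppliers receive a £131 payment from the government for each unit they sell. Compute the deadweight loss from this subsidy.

Pre-subsidy: 653 - 1.2p = -321 + 2p gives p* = 304.375, q* = 287.75.
With the subsidy, sellers receive ps = pb + 131 for each unit, where pb is the price buyers pay.
Supply in terms of pb becomes qs = -321 + 2(pb + 131) = -59 + 2pb. Setting this equal to demand: 653 - 1.2pb = -59 + 2pb, so pb = 222.5.
Sellers receive ps = 222.5 + 131 = 353.5; q' = 653 − 1.2·222.5 = 386.
The subsidy expands output by 386 − 287.75 = 98.25 past the efficient level; on those units the gap between marginal cost and willingness to pay runs from 0 up to 131.
DWL = ½ × 131 × 98.25 = 6435.375.

Deadweight loss = £6435.375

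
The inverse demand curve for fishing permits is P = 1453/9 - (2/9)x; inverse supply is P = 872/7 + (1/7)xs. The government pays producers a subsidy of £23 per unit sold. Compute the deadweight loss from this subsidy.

Pre-subsidy: 1453/9 - (2/9)x = 872/7 + (1/7)x gives x* = 101 and P* = 139.
With the subsidy, sellers receive Ps = Pb + 23 for each unit, where Pb is the price buyers pay.
On the curves, Pb = 1453/9 - (2/9)x and Ps = 872/7 + (1/7)x; the wedge Ps − Pb = 23 gives 872/7 + (1/7)x − (1453/9 - (2/9)x) = 23, so x' = 164.
Then Pb = 1453/9 − (2/9)·164 = 125 and Ps = 872/7 + (1/7)·164 = 148.
The subsidy expands output by 164 − 101 = 63 past the efficient level; on those units the gap between marginal cost and willingness to pay runs from 0 up to 23.
DWL = ½ × 23 × 63 = 724.5.

Deadweight loss = £724.5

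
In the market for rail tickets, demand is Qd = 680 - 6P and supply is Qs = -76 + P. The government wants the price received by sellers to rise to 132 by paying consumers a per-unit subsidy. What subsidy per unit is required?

At a seller price of 132, quantity supplied is -76 + 1·132 = 56.
Buyers absorb 56 only when they pay Pb with 680 − 6·Pb = 56, i.e. Pb = 104.
s = Ps − Pb = 132 − 104 = 28.

Required subsidy s = 28 per unit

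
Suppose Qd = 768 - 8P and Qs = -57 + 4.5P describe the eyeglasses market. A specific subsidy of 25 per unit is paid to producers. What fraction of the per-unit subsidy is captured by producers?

Producer share = 0.64

Pre-subsidy: 768 - 8P = -57 + 4.5P gives P* = 66, Q* = 240.
With the subsidy, sellers receive Ps = Pb + 25 for each unit, where Pb is the price buyers pay.
Supply in terms of Pb becomes Qs = -57 + 4.5(Pb + 25) = 55.5 + 4.5Pb. Setting this equal to demand: 768 - 8Pb = 55.5 + 4.5Pb, so Pb = 57.
Sellers receive Ps = 57 + 25 = 82; Q' = 768 − 8·57 = 312.
Buyers' price falls by P* − Pb = 66 − 57 = 9; sellers' price rises by Ps − P* = 82 − 66 = 16.
So producers capture 16/25 = 0.64 of each unit of subsidy.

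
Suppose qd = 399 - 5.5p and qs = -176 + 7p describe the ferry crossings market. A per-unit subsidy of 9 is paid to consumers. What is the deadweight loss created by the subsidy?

Deadweight loss = 124.74

Pre-subsidy: 399 - 5.5p = -176 + 7p gives p* = 46, q* = 146.
With the rebate, buyers effectively pay pb = ps − 9, where ps is the price sellers receive.
Demand in terms of ps becomes qd = 399 − 5.5(ps − 9) = 448.5 - 5.5ps. Setting this equal to supply: 448.5 - 5.5ps = -176 + 7ps, so ps = 49.96.
Buyers pay pb = 49.96 − 9 = 40.96; q' = -176 + 7·49.96 = 173.72.
The subsidy expands output by 173.72 − 146 = 27.72 past the efficient level; on those units the gap between marginal cost and willingness to pay runs from 0 up to 9.
DWL = ½ × 9 × 27.72 = 124.74.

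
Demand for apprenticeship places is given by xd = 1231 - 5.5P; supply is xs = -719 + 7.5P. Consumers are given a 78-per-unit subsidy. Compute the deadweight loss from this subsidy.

Deadweight loss = 9652.5

Pre-subsidy: 1231 - 5.5P = -719 + 7.5P gives P* = 150, x* = 406.
With the rebate, buyers effectively pay Pb = Ps − 78, where Ps is the price sellers receive.
Demand in terms of Ps becomes xd = 1231 − 5.5(Ps − 78) = 1660 - 5.5Ps. Setting this equal to supply: 1660 - 5.5Ps = -719 + 7.5Ps, so Ps = 183.
Buyers pay Pb = 183 − 78 = 105; x' = -719 + 7.5·183 = 653.5.
The subsidy expands output by 653.5 − 406 = 247.5 past the efficient level; on those units the gap between marginal cost and willingness to pay runs from 0 up to 78.
DWL = ½ × 78 × 247.5 = 9652.5.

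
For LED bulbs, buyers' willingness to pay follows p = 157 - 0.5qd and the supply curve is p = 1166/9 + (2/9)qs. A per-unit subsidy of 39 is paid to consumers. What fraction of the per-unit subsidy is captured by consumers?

Consumer share = 9/13

Pre-subsidy: 157 - 0.5q = 1166/9 + (2/9)q gives q* = 38 and p* = 138.
With the rebate, buyers effectively pay pb = ps − 39, where ps is the price sellers receive.
On the curves, pb = 157 - 0.5q and ps = 1166/9 + (2/9)q; the wedge ps − pb = 39 gives 1166/9 + (2/9)q − (157 - 0.5q) = 39, so q' = 92.
Then pb = 157 − 0.5·92 = 111 and ps = 1166/9 + (2/9)·92 = 150.
Buyers' price falls by p* − pb = 138 − 111 = 27; sellers' price rises by ps − p* = 150 − 138 = 12.
So consumers capture 27/39 = 9/13 of each unit of subsidy.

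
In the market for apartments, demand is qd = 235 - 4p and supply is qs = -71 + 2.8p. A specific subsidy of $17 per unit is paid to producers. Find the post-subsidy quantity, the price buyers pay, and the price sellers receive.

q' = 83; buyers pay $38; sellers receive $55

Pre-subsidy: 235 - 4p = -71 + 2.8p gives p* = 45, q* = 55.
With the subsidy, sellers receive ps = pb + 17 for each unit, where pb is the price buyers pay.
Supply in terms of pb becomes qs = -71 + 2.8(pb + 17) = -23.4 + 2.8pb. Setting this equal to demand: 235 - 4pb = -23.4 + 2.8pb, so pb = 38.
Sellers receive ps = 38 + 17 = 55; q' = 235 − 4·38 = 83.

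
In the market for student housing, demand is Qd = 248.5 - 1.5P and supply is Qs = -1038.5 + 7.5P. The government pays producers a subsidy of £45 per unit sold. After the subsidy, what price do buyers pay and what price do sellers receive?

Buyers pay £105.5; sellers receive £150.5

Pre-subsidy: 248.5 - 1.5P = -1038.5 + 7.5P gives P* = 143, Q* = 34.
With the subsidy, sellers receive Ps = Pb + 45 for each unit, where Pb is the price buyers pay.
Supply in terms of Pb becomes Qs = -1038.5 + 7.5(Pb + 45) = -701 + 7.5Pb. Setting this equal to demand: 248.5 - 1.5Pb = -701 + 7.5Pb, so Pb = 105.5.
Sellers receive Ps = 105.5 + 45 = 150.5; Q' = 248.5 − 1.5·105.5 = 90.25.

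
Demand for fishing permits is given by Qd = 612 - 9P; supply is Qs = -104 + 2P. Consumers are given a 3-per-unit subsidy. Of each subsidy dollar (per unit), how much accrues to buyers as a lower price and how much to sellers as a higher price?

Buyers gain 6/11 per unit; sellers gain 27/11 per unit

Pre-subsidy: 612 - 9P = -104 + 2P gives P* = 716/11, Q* = 288/11.
With the rebate, buyers effectively pay Pb = Ps − 3, where Ps is the price sellers receive.
Demand in terms of Ps becomes Qd = 612 − 9(Ps − 3) = 639 - 9Ps. Setting this equal to supply: 639 - 9Ps = -104 + 2Ps, so Ps = 743/11.
Buyers pay Pb = 743/11 − 3 = 710/11; Q' = -104 + 2·(743/11) = 342/11.
Buyers' price falls by P* − Pb = 716/11 − 710/11 = 6/11; sellers' price rises by Ps − P* = 743/11 − 716/11 = 27/11.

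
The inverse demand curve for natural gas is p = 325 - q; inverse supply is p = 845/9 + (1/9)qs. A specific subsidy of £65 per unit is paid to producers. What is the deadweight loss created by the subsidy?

Deadweight loss = £1901.25

Pre-subsidy: 325 - q = 845/9 + (1/9)q gives q* = 208 and p* = 117.
With the subsidy, sellers receive ps = pb + 65 for each unit, where pb is the price buyers pay.
On the curves, pb = 325 - q and ps = 845/9 + (1/9)q; the wedge ps − pb = 65 gives 845/9 + (1/9)q − (325 - q) = 65, so q' = 266.5.
Then pb = 325 − 1·266.5 = 58.5 and ps = 845/9 + (1/9)·266.5 = 123.5.
The subsidy expands output by 266.5 − 208 = 58.5 past the efficient level; on those units the gap between marginal cost and willingness to pay runs from 0 up to 65.
DWL = ½ × 65 × 58.5 = 1901.25.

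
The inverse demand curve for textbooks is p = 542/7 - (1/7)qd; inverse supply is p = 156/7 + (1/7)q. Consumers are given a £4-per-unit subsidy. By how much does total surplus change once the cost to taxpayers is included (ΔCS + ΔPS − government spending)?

Pre-subsidy: 542/7 - (1/7)q = 156/7 + (1/7)q gives q* = 193 and p* = 349/7.
With the rebate, buyers effectively pay pb = ps − 4, where ps is the price sellers receive.
On the curves, pb = 542/7 - (1/7)q and ps = 156/7 + (1/7)q; the wedge ps − pb = 4 gives 156/7 + (1/7)q − (542/7 - (1/7)q) = 4, so q' = 207.
Then pb = 542/7 − (1/7)·207 = 335/7 and ps = 156/7 + (1/7)·207 = 363/7.
ΔCS = ½(193 + 207)(349/7 − 335/7) = 400; ΔPS = ½(193 + 207)(363/7 − 349/7) = 400.
Government spending = 4 × 207 = 828.
Net change = 400 + 400 − 828 = -28. The loss equals the DWL triangle ½·4·14.

Net change in total surplus = -£28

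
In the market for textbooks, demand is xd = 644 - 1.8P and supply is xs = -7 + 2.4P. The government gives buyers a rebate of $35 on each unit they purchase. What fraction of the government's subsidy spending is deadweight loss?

Pre-subsidy: 644 - 1.8P = -7 + 2.4P gives P* = 155, x* = 365.
With the rebate, buyers effectively pay Pb = Ps − 35, where Ps is the price sellers receive.
Demand in terms of Ps becomes xd = 644 − 1.8(Ps − 35) = 707 - 1.8Ps. Setting this equal to supply: 707 - 1.8Ps = -7 + 2.4Ps, so Ps = 170.
Buyers pay Pb = 170 − 35 = 135; x' = -7 + 2.4·170 = 401.
ΔCS = ½(365 + 401)(155 − 135) = 7660; ΔPS = ½(365 + 401)(170 − 155) = 5745.
Government spending = 35 × 401 = 14035.
DWL = ½ × 35 × (401 − 365) = 630; fraction = 630 / 14035 = 18/401.

DWL / government spending = 18/401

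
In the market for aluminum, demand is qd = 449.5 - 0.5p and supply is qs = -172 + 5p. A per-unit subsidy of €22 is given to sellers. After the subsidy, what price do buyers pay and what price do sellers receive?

Buyers pay €93; sellers receive €115

Pre-subsidy: 449.5 - 0.5p = -172 + 5p gives p* = 113, q* = 393.
With the subsidy, sellers receive ps = pb + 22 for each unit, where pb is the price buyers pay.
Supply in terms of pb becomes qs = -172 + 5(pb + 22) = -62 + 5pb. Setting this equal to demand: 449.5 - 0.5pb = -62 + 5pb, so pb = 93.
Sellers receive ps = 93 + 22 = 115; q' = 449.5 − 0.5·93 = 403.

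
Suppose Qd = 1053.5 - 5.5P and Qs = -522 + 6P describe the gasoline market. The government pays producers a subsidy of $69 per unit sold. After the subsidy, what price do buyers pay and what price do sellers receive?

Pre-subsidy: 1053.5 - 5.5P = -522 + 6P gives P* = 137, Q* = 300.
With the subsidy, sellers receive Ps = Pb + 69 for each unit, where Pb is the price buyers pay.
Supply in terms of Pb becomes Qs = -522 + 6(Pb + 69) = -108 + 6Pb. Setting this equal to demand: 1053.5 - 5.5Pb = -108 + 6Pb, so Pb = 101.
Sellers receive Ps = 101 + 69 = 170; Q' = 1053.5 − 5.5·101 = 498.

Buyers pay $101; sellers receive $170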